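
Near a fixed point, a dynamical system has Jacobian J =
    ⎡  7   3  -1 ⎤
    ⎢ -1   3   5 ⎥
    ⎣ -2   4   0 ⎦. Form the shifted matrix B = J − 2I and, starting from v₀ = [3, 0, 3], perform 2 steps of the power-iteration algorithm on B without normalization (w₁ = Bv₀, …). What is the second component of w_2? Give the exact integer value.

-60

B = J − 2I has rows (5, 3, -1); (-1, 1, 5); (-2, 4, -2)
w1 = Bv₀ = (12, 12, -12)
w2 = Bw1 = (108, -60, 48)
Requested component of w2: -60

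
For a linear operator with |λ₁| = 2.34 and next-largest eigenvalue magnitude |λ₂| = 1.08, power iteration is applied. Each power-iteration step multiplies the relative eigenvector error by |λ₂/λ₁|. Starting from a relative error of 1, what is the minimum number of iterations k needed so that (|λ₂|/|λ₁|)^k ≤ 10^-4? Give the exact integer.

|λ₂/λ₁| = 1.08/2.34 = 0.46154
Need k ≥ ln(10^-4) / ln(0.46154) = -9.2103 / -0.7732 ≈ 11.912
Smallest integer k satisfying the bound: 12

12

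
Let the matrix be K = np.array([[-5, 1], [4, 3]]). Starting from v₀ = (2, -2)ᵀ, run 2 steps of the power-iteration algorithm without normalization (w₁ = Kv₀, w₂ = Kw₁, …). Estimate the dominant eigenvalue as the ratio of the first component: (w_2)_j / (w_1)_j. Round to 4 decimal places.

-5.1667

w1 = Kv₀ = ((-5)·2 + 1·(-2); 4·2 + 3·(-2)) = (-12, 2)
w2 = Kw1 = ((-5)·(-12) + 1·2; 4·(-12) + 3·2) = (62, -42)
Ratio at component: 62 / -12 = -5.1667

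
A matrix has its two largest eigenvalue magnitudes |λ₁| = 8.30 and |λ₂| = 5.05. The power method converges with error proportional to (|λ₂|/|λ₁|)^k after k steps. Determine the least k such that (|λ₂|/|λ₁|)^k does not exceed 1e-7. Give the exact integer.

|λ₂/λ₁| = 5.05/8.30 = 0.60843
Need k ≥ ln(1e-7) / ln(0.60843) = -16.1181 / -0.4969 ≈ 32.439
Smallest integer k satisfying the bound: 33

33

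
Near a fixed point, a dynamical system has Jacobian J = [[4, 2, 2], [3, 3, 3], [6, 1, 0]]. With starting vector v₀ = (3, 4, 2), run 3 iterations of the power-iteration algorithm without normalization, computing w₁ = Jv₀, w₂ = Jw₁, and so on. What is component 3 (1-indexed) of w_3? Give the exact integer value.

1383

w1 = Jv₀ = (4·3 + 2·4 + 2·2; 3·3 + 3·4 + 3·2; 6·3 + 1·4 + 0·2) = (24, 27, 22)
w2 = Jw1 = (4·24 + 2·27 + 2·22; 3·24 + 3·27 + 3·22; 6·24 + 1·27 + 0·22) = (194, 219, 171)
w3 = Jw2 = (1556, 1752, 1383)
The requested component of w3 is 1383.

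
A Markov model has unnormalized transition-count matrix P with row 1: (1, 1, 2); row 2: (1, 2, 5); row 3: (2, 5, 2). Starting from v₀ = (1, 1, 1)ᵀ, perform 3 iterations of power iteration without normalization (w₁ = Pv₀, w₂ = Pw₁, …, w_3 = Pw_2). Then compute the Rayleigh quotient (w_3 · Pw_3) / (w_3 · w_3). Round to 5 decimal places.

w1 = Pv₀ = (1·1 + 1·1 + 2·1; 1·1 + 2·1 + 5·1; 2·1 + 5·1 + 2·1) = (4, 8, 9)
w2 = Pw1 = (1·4 + 1·8 + 2·9; 1·4 + 2·8 + 5·9; 2·4 + 5·8 + 2·9) = (30, 65, 66)
w3 = Pw2 = (227, 490, 517)
Pw3 = (1751, 3792, 3938)
w3·Pw3 = 227·1751 + 490·3792 + 517·3938 = 4291503; w3·w3 = 227·227 + 490·490 + 517·517 = 558918
λ ≈ 4291503/558918 = 7.67823

7.67823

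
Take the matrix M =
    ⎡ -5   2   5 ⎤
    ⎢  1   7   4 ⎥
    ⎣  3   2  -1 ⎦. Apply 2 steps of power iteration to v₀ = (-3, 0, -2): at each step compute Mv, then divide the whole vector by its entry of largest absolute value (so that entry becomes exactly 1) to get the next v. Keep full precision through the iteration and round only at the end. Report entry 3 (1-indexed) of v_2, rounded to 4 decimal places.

Mv0 = (5.00000, -11.00000, -7.00000); divide by -11.00000 → v1 = (-0.45455, 1.00000, 0.63636)
Mv1 = (7.45455, 9.09091, 0.00000); divide by 9.09091 → v2 = (0.82000, 1.00000, 0.00000)
Requested entry of v2: 0/-100 = 0.0000

0.0000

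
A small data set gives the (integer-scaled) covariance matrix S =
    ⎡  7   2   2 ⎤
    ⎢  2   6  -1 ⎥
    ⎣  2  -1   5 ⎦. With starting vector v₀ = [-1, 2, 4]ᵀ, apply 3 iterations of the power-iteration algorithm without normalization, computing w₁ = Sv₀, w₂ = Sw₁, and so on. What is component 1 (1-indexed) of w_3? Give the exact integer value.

w1 = Sv₀ = (5, 6, 16)
w2 = Sw1 = (79, 30, 84)
w3 = Sw2 = (781, 254, 548)
The requested component of w3 is 781.

781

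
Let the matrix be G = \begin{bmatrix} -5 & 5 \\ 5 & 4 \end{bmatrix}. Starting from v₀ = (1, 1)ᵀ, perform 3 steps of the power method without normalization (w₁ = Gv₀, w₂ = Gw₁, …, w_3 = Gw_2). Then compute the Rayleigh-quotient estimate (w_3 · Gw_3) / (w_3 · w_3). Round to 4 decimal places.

2.6665

w1 = Gv₀ = ((-5)·1 + 5·1; 5·1 + 4·1) = (0, 9)
w2 = Gw1 = ((-5)·0 + 5·9; 5·0 + 4·9) = (45, 36)
w3 = Gw2 = (-45, 369)
Gw3 = (2070, 1251)
w3·Gw3 = (-45)·2070 + 369·1251 = 368469; w3·w3 = (-45)·(-45) + 369·369 = 138186
λ ≈ 368469/138186 = 2.6665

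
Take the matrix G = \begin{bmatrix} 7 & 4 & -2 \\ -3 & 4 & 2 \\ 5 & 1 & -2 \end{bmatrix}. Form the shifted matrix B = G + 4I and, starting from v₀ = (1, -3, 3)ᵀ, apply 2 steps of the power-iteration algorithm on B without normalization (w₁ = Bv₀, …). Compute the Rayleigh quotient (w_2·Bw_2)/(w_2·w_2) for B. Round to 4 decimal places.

B = G + 4I has rows (11, 4, -2); (-3, 8, 2); (5, 1, 2)
w1 = Bv₀ = (-7, -21, 8)
w2 = Bw1 = (-177, -131, -40)
Bw2 = (-2391, -597, -1096)
w2·Bw2 = 545254; w2·w2 = 50090; μ ≈ 545254/50090 = 10.8855

μ ≈ 10.8855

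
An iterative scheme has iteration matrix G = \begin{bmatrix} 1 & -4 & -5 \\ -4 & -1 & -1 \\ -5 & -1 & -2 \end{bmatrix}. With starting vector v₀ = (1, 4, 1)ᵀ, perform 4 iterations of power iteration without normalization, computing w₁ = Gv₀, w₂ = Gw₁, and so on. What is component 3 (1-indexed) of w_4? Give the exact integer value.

w1 = Gv₀ = (1·1 + (-4)·4 + (-5)·1; (-4)·1 + (-1)·4 + (-1)·1; (-5)·1 + (-1)·4 + (-2)·1) = (-20, -9, -11)
w2 = Gw1 = (1·(-20) + (-4)·(-9) + (-5)·(-11); (-4)·(-20) + (-1)·(-9) + (-1)·(-11); (-5)·(-20) + (-1)·(-9) + (-2)·(-11)) = (71, 100, 131)
w3 = Gw2 = (-984, -515, -717)
w4 = Gw3 = (4661, 5168, 6869)
The requested component of w4 is 6869.

6869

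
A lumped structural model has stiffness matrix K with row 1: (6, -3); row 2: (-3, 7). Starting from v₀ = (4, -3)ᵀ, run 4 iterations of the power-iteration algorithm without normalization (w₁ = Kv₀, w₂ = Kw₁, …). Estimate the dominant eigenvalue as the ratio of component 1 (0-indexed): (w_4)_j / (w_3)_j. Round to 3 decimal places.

w1 = Kv₀ = (33, -33)
w2 = Kw1 = (297, -330)
w3 = Kw2 = (2772, -3201)
w4 = Kw3 = (26235, -30723)
Ratio at component: -30723 / -3201 = 9.598

λ ≈ 9.598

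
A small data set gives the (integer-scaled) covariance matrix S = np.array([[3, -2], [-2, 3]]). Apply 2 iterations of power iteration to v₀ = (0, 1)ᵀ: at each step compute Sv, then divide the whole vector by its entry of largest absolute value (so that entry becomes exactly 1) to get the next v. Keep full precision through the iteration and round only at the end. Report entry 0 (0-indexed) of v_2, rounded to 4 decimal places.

Sv0 = (-2.00000, 3.00000); divide by 3.00000 → v1 = (-0.66667, 1.00000)
Sv1 = (-4.00000, 4.33333); divide by 4.33333 → v2 = (-0.92308, 1.00000)
Requested entry of v2: -12/13 = -0.9231

-0.9231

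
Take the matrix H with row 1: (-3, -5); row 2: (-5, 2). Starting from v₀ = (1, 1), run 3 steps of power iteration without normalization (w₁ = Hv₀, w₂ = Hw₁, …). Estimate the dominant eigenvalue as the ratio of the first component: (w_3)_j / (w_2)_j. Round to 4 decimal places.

λ ≈ -7.3590

w1 = Hv₀ = ((-3)·1 + (-5)·1; (-5)·1 + 2·1) = (-8, -3)
w2 = Hw1 = ((-3)·(-8) + (-5)·(-3); (-5)·(-8) + 2·(-3)) = (39, 34)
w3 = Hw2 = (-287, -127)
Ratio at component: -287 / 39 = -7.3590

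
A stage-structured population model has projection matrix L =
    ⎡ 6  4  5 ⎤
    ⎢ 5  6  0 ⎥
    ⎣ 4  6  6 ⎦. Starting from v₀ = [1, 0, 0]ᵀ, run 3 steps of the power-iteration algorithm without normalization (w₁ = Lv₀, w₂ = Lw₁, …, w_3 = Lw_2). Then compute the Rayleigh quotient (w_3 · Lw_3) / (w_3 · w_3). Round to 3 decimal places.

13.753

w1 = Lv₀ = (6·1 + 4·0 + 5·0; 5·1 + 6·0 + 0·0; 4·1 + 6·0 + 6·0) = (6, 5, 4)
w2 = Lw1 = (6·6 + 4·5 + 5·4; 5·6 + 6·5 + 0·4; 4·6 + 6·5 + 6·4) = (76, 60, 78)
w3 = Lw2 = (1086, 740, 1132)
Lw3 = (15136, 9870, 15576)
w3·Lw3 = 1086·15136 + 740·9870 + 1132·15576 = 41373528; w3·w3 = 1086·1086 + 740·740 + 1132·1132 = 3008420
λ ≈ 41373528/3008420 = 13.753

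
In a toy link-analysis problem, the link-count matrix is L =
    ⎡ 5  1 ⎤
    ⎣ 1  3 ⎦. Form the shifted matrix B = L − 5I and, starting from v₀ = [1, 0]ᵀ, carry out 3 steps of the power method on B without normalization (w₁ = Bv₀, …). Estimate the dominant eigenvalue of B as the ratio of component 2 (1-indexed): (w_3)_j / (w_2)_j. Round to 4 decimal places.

B = L − 5I has rows (0, 1); (1, -2)
w1 = Bv₀ = (0·1 + 1·0; 1·1 + (-2)·0) = (0, 1)
w2 = Bw1 = (0·0 + 1·1; 1·0 + (-2)·1) = (1, -2)
w3 = Bw2 = (-2, 5)
Ratio: 5/-2 = -2.5000

-2.5000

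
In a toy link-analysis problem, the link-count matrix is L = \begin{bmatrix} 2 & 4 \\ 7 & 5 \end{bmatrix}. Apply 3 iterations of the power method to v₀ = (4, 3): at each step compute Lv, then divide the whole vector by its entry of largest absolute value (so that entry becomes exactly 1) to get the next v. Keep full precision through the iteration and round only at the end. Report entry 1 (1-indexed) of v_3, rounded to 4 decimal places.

Lv0 = (20.00000, 43.00000); divide by 43.00000 → v1 = (0.46512, 1.00000)
Lv1 = (4.93023, 8.25581); divide by 8.25581 → v2 = (0.59718, 1.00000)
Lv2 = (5.19437, 9.18028); divide by 9.18028 → v3 = (0.56582, 1.00000)
Requested entry of v3: 1844/3259 = 0.5658

0.5658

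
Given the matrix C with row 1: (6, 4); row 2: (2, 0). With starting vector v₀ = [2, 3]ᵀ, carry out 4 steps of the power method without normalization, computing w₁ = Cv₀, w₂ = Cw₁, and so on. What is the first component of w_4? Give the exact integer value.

w1 = Cv₀ = (6·2 + 4·3; 2·2 + 0·3) = (24, 4)
w2 = Cw1 = (6·24 + 4·4; 2·24 + 0·4) = (160, 48)
w3 = Cw2 = (1152, 320)
w4 = Cw3 = (8192, 2304)
The requested component of w4 is 8192.

8192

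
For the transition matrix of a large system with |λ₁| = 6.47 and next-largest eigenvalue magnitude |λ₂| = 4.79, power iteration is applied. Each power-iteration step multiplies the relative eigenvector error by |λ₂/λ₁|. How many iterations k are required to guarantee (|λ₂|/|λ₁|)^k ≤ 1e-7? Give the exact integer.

|λ₂/λ₁| = 4.79/6.47 = 0.74034
Need k ≥ ln(1e-7) / ln(0.74034) = -16.1181 / -0.3006 ≈ 53.612
Smallest integer k satisfying the bound: 54

54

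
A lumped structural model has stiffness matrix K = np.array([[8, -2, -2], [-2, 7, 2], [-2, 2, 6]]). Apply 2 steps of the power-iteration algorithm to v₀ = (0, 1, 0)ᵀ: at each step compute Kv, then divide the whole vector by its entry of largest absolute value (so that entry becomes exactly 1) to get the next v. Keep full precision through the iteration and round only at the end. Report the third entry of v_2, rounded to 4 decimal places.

0.5263

Kv0 = (-2.00000, 7.00000, 2.00000); divide by 7.00000 → v1 = (-0.28571, 1.00000, 0.28571)
Kv1 = (-4.85714, 8.14286, 4.28571); divide by 8.14286 → v2 = (-0.59649, 1.00000, 0.52632)
Requested entry of v2: 30/57 = 0.5263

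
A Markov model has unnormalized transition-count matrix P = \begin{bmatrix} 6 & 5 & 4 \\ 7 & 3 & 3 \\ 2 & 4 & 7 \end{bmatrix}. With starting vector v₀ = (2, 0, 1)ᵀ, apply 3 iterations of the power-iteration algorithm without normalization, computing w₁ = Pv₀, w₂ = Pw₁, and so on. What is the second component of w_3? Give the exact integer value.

2694

w1 = Pv₀ = (6·2 + 5·0 + 4·1; 7·2 + 3·0 + 3·1; 2·2 + 4·0 + 7·1) = (16, 17, 11)
w2 = Pw1 = (6·16 + 5·17 + 4·11; 7·16 + 3·17 + 3·11; 2·16 + 4·17 + 7·11) = (225, 196, 177)
w3 = Pw2 = (3038, 2694, 2473)
The requested component of w3 is 2694.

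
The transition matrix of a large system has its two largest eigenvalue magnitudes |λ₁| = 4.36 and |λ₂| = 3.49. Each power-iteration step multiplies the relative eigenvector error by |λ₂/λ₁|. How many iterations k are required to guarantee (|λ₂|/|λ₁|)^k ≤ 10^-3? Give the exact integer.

32

|λ₂/λ₁| = 3.49/4.36 = 0.80046
Need k ≥ ln(10^-3) / ln(0.80046) = -6.9078 / -0.2226 ≈ 31.036
Smallest integer k satisfying the bound: 32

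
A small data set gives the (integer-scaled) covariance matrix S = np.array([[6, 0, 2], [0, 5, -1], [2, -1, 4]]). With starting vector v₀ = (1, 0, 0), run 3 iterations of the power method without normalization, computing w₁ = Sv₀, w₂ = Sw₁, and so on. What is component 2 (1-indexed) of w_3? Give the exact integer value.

w1 = Sv₀ = (6, 0, 2)
w2 = Sw1 = (40, -2, 20)
w3 = Sw2 = (280, -30, 162)
The requested component of w3 is -30.

-30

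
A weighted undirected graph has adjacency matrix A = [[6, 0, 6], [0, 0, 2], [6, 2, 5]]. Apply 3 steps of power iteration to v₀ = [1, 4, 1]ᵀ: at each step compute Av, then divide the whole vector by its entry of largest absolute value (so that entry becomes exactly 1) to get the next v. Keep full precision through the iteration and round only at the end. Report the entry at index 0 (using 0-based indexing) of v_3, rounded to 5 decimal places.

Av0 = (12.000000, 2.000000, 19.000000); divide by 19.000000 → v1 = (0.631579, 0.105263, 1.000000)
Av1 = (9.789474, 2.000000, 9.000000); divide by 9.789474 → v2 = (1.000000, 0.204301, 0.919355)
Av2 = (11.516129, 1.838710, 11.005376); divide by 11.516129 → v3 = (1.000000, 0.159664, 0.955649)
Requested entry of v3: 2142/2142 = 1.00000

1.00000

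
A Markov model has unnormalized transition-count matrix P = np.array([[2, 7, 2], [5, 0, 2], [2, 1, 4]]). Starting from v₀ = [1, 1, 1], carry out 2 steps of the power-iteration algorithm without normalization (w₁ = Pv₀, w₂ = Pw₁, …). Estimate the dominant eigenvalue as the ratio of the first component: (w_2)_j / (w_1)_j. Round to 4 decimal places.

w1 = Pv₀ = (11, 7, 7)
w2 = Pw1 = (85, 69, 57)
Ratio at component: 85 / 11 = 7.7273

7.7273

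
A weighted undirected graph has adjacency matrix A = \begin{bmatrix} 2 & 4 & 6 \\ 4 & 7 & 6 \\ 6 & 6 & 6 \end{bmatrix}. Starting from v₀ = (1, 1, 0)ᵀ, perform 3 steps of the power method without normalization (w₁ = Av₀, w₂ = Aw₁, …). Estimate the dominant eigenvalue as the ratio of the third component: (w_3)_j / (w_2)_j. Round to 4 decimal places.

w1 = Av₀ = (6, 11, 12)
w2 = Aw1 = (128, 173, 174)
w3 = Aw2 = (1992, 2767, 2850)
Ratio at component: 2850 / 174 = 16.3793

16.3793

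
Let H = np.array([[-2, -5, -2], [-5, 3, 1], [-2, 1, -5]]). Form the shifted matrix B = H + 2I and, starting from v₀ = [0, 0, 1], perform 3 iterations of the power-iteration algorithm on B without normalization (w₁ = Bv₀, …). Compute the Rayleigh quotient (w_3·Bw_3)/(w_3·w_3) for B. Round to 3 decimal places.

B = H + 2I has rows (0, -5, -2); (-5, 5, 1); (-2, 1, -3)
w1 = Bv₀ = (-2, 1, -3)
w2 = Bw1 = (1, 12, 14)
w3 = Bw2 = (-88, 69, -32)
Bw3 = (-281, 753, 341)
w3·Bw3 = 65773; w3·w3 = 13529; μ ≈ 65773/13529 = 4.862

4.862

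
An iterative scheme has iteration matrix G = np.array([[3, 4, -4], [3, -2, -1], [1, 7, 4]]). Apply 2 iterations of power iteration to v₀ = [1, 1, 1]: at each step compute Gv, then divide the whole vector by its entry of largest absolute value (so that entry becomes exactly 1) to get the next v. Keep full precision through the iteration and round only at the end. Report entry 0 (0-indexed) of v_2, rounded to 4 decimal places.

Gv0 = (3.00000, 0.00000, 12.00000); divide by 12.00000 → v1 = (0.25000, 0.00000, 1.00000)
Gv1 = (-3.25000, -0.25000, 4.25000); divide by 4.25000 → v2 = (-0.76471, -0.05882, 1.00000)
Requested entry of v2: -39/51 = -0.7647

-0.7647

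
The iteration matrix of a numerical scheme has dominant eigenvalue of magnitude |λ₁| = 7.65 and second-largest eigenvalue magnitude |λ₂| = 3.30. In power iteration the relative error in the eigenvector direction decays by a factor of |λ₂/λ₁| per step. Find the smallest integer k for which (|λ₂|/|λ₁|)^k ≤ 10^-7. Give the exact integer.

|λ₂/λ₁| = 3.30/7.65 = 0.43137
Need k ≥ ln(10^-7) / ln(0.43137) = -16.1181 / -0.8408 ≈ 19.170
Smallest integer k satisfying the bound: 20

20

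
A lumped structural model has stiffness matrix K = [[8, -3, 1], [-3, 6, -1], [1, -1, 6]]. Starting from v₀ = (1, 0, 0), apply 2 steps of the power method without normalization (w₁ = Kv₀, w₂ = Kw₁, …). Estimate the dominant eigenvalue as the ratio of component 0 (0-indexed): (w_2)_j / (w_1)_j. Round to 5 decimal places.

λ ≈ 9.25000

w1 = Kv₀ = (8·1 + (-3)·0 + 1·0; (-3)·1 + 6·0 + (-1)·0; 1·1 + (-1)·0 + 6·0) = (8, -3, 1)
w2 = Kw1 = (8·8 + (-3)·(-3) + 1·1; (-3)·8 + 6·(-3) + (-1)·1; 1·8 + (-1)·(-3) + 6·1) = (74, -43, 17)
Ratio at component: 74 / 8 = 9.25000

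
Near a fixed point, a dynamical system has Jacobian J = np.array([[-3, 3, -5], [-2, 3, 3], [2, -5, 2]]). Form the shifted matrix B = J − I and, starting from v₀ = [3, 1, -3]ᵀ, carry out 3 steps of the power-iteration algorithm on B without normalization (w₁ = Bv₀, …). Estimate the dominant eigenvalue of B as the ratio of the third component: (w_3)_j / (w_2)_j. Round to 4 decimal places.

2.5200

B = J − I has rows (-4, 3, -5); (-2, 2, 3); (2, -5, 1)
w1 = Bv₀ = ((-4)·3 + 3·1 + (-5)·(-3); (-2)·3 + 2·1 + 3·(-3); 2·3 + (-5)·1 + 1·(-3)) = (6, -13, -2)
w2 = Bw1 = ((-4)·6 + 3·(-13) + (-5)·(-2); (-2)·6 + 2·(-13) + 3·(-2); 2·6 + (-5)·(-13) + 1·(-2)) = (-53, -44, 75)
w3 = Bw2 = (-295, 243, 189)
Ratio: 189/75 = 2.5200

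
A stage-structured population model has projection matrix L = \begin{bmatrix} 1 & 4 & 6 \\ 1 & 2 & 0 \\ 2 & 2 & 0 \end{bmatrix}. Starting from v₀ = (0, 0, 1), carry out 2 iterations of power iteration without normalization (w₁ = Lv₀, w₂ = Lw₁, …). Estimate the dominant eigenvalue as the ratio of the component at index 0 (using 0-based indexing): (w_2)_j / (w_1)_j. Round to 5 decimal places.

w1 = Lv₀ = (6, 0, 0)
w2 = Lw1 = (6, 6, 12)
Ratio at component: 6 / 6 = 1.00000

λ ≈ 1.00000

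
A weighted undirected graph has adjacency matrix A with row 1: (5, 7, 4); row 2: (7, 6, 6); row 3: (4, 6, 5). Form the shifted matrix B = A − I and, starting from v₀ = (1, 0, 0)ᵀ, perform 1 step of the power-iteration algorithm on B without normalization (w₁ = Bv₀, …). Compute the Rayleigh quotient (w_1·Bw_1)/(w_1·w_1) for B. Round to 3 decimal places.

15.173

B = A − I has rows (4, 7, 4); (7, 5, 6); (4, 6, 4)
w1 = Bv₀ = (4·1 + 7·0 + 4·0; 7·1 + 5·0 + 6·0; 4·1 + 6·0 + 4·0) = (4, 7, 4)
Bw1 = (81, 87, 74)
w1·Bw1 = 1229; w1·w1 = 81; μ ≈ 1229/81 = 15.173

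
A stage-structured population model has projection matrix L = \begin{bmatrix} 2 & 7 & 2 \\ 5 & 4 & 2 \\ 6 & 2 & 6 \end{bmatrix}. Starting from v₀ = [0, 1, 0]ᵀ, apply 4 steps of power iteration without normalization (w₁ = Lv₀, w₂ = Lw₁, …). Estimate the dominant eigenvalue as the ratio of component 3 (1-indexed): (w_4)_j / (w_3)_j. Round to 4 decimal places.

12.2718

w1 = Lv₀ = (2·0 + 7·1 + 2·0; 5·0 + 4·1 + 2·0; 6·0 + 2·1 + 6·0) = (7, 4, 2)
w2 = Lw1 = (2·7 + 7·4 + 2·2; 5·7 + 4·4 + 2·2; 6·7 + 2·4 + 6·2) = (46, 55, 62)
w3 = Lw2 = (601, 574, 758)
w4 = Lw3 = (6736, 6817, 9302)
Ratio at component: 9302 / 758 = 12.2718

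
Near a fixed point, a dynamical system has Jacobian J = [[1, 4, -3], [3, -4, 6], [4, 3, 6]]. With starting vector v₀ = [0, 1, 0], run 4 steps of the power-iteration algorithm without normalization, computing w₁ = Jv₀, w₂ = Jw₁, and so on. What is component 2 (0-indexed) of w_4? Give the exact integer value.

w1 = Jv₀ = (4, -4, 3)
w2 = Jw1 = (-21, 46, 22)
w3 = Jw2 = (97, -115, 186)
w4 = Jw3 = (-921, 1867, 1159)
The requested component of w4 is 1159.

1159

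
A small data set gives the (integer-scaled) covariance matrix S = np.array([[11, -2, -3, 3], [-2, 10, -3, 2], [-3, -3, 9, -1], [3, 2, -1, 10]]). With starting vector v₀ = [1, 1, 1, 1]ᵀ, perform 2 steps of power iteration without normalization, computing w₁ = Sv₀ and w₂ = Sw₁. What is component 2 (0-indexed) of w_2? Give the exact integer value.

-44

w1 = Sv₀ = (11·1 + (-2)·1 + (-3)·1 + 3·1; (-2)·1 + 10·1 + (-3)·1 + 2·1; (-3)·1 + (-3)·1 + 9·1 + (-1)·1; 3·1 + 2·1 + (-1)·1 + 10·1) = (9, 7, 2, 14)
w2 = Sw1 = (11·9 + (-2)·7 + (-3)·2 + 3·14; (-2)·9 + 10·7 + (-3)·2 + 2·14; (-3)·9 + (-3)·7 + 9·2 + (-1)·14; 3·9 + 2·7 + (-1)·2 + 10·14) = (121, 74, -44, 179)
The requested component of w2 is -44.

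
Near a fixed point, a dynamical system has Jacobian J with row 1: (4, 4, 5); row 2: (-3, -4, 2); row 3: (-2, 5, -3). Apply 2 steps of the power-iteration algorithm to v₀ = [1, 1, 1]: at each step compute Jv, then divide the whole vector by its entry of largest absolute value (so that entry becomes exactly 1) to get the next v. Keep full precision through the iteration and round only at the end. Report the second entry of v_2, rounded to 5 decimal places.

Jv0 = (13.000000, -5.000000, 0.000000); divide by 13.000000 → v1 = (1.000000, -0.384615, 0.000000)
Jv1 = (2.461538, -1.461538, -3.923077); divide by -3.923077 → v2 = (-0.627451, 0.372549, 1.000000)
Requested entry of v2: -19/-51 = 0.37255

0.37255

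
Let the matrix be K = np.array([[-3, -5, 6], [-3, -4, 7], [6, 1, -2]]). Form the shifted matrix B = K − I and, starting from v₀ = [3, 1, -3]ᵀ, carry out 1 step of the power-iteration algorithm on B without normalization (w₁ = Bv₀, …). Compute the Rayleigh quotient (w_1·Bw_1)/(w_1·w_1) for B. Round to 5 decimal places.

B = K − I has rows (-4, -5, 6); (-3, -5, 7); (6, 1, -3)
w1 = Bv₀ = ((-4)·3 + (-5)·1 + 6·(-3); (-3)·3 + (-5)·1 + 7·(-3); 6·3 + 1·1 + (-3)·(-3)) = (-35, -35, 28)
Bw1 = (483, 476, -329)
w1·Bw1 = -42777; w1·w1 = 3234; μ ≈ -42777/3234 = -13.22727

μ ≈ -13.22727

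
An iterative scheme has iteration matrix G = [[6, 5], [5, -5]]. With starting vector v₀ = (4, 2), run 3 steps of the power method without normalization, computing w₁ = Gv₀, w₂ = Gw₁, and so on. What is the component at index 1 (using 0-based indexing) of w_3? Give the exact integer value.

670

w1 = Gv₀ = (6·4 + 5·2; 5·4 + (-5)·2) = (34, 10)
w2 = Gw1 = (6·34 + 5·10; 5·34 + (-5)·10) = (254, 120)
w3 = Gw2 = (2124, 670)
The requested component of w3 is 670.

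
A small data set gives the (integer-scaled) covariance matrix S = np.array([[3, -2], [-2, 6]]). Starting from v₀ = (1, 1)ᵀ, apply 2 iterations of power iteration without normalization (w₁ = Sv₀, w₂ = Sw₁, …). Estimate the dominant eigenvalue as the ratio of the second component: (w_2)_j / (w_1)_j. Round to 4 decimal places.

5.5000

w1 = Sv₀ = (3·1 + (-2)·1; (-2)·1 + 6·1) = (1, 4)
w2 = Sw1 = (3·1 + (-2)·4; (-2)·1 + 6·4) = (-5, 22)
Ratio at component: 22 / 4 = 5.5000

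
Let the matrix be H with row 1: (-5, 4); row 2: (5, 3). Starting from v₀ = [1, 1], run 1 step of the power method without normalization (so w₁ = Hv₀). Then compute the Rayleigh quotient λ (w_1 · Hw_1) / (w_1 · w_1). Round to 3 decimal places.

1.769

w1 = Hv₀ = (-1, 8)
Hw1 = (37, 19)
w1·Hw1 = (-1)·37 + 8·19 = 115; w1·w1 = (-1)·(-1) + 8·8 = 65
λ ≈ 115/65 = 1.769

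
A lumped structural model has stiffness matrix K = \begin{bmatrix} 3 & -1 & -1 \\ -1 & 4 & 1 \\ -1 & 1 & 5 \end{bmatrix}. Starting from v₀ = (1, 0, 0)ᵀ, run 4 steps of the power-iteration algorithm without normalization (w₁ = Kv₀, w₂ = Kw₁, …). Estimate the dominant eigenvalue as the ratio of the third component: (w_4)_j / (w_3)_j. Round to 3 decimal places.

w1 = Kv₀ = (3, -1, -1)
w2 = Kw1 = (11, -8, -9)
w3 = Kw2 = (50, -52, -64)
w4 = Kw3 = (266, -322, -422)
Ratio at component: -422 / -64 = 6.594

6.594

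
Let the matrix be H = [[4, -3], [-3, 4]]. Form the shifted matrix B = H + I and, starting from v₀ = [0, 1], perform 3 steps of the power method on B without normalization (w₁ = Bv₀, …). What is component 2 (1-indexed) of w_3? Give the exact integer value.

B = H + I has rows (5, -3); (-3, 5)
w1 = Bv₀ = (-3, 5)
w2 = Bw1 = (-30, 34)
w3 = Bw2 = (-252, 260)
Requested component of w3: 260

260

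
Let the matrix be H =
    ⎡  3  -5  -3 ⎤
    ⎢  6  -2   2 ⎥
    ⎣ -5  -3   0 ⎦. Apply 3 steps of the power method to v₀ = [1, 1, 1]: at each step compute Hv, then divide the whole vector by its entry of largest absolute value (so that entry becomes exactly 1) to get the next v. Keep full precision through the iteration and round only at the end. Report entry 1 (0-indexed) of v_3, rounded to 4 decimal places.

0.0143

Hv0 = (-5.00000, 6.00000, -8.00000); divide by -8.00000 → v1 = (0.62500, -0.75000, 1.00000)
Hv1 = (2.62500, 7.25000, -0.87500); divide by 7.25000 → v2 = (0.36207, 1.00000, -0.12069)
Hv2 = (-3.55172, -0.06897, -4.81034); divide by -4.81034 → v3 = (0.73835, 0.01434, 1.00000)
Requested entry of v3: 4/279 = 0.0143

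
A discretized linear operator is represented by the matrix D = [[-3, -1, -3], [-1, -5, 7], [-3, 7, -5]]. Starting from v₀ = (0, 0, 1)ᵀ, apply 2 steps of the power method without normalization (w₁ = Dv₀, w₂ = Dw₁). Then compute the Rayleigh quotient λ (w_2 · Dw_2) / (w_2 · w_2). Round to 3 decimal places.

w1 = Dv₀ = ((-3)·0 + (-1)·0 + (-3)·1; (-1)·0 + (-5)·0 + 7·1; (-3)·0 + 7·0 + (-5)·1) = (-3, 7, -5)
w2 = Dw1 = ((-3)·(-3) + (-1)·7 + (-3)·(-5); (-1)·(-3) + (-5)·7 + 7·(-5); (-3)·(-3) + 7·7 + (-5)·(-5)) = (17, -67, 83)
Dw2 = (-233, 899, -935)
w2·Dw2 = 17·(-233) + (-67)·899 + 83·(-935) = -141799; w2·w2 = 17·17 + (-67)·(-67) + 83·83 = 11667
λ ≈ -141799/11667 = -12.154

-12.154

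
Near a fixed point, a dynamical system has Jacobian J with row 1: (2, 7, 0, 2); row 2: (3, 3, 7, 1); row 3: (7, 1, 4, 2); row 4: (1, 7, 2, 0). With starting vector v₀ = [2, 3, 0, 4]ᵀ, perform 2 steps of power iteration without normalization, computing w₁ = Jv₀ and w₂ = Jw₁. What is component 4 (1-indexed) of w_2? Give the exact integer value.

216

w1 = Jv₀ = (2·2 + 7·3 + 0·0 + 2·4; 3·2 + 3·3 + 7·0 + 1·4; 7·2 + 1·3 + 4·0 + 2·4; 1·2 + 7·3 + 2·0 + 0·4) = (33, 19, 25, 23)
w2 = Jw1 = (2·33 + 7·19 + 0·25 + 2·23; 3·33 + 3·19 + 7·25 + 1·23; 7·33 + 1·19 + 4·25 + 2·23; 1·33 + 7·19 + 2·25 + 0·23) = (245, 354, 396, 216)
The requested component of w2 is 216.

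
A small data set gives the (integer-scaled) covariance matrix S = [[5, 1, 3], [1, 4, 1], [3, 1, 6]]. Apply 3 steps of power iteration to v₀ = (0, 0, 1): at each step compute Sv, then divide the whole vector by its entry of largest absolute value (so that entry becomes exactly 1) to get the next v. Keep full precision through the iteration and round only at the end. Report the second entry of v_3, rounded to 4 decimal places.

Sv0 = (3.00000, 1.00000, 6.00000); divide by 6.00000 → v1 = (0.50000, 0.16667, 1.00000)
Sv1 = (5.66667, 2.16667, 7.66667); divide by 7.66667 → v2 = (0.73913, 0.28261, 1.00000)
Sv2 = (6.97826, 2.86957, 8.50000); divide by 8.50000 → v3 = (0.82097, 0.33760, 1.00000)
Requested entry of v3: 132/391 = 0.3376

0.3376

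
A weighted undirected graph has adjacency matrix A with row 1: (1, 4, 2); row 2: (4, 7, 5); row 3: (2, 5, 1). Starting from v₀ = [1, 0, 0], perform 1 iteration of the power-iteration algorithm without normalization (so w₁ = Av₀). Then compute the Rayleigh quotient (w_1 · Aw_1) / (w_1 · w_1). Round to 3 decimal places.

w1 = Av₀ = (1·1 + 4·0 + 2·0; 4·1 + 7·0 + 5·0; 2·1 + 5·0 + 1·0) = (1, 4, 2)
Aw1 = (21, 42, 24)
w1·Aw1 = 1·21 + 4·42 + 2·24 = 237; w1·w1 = 1·1 + 4·4 + 2·2 = 21
λ ≈ 237/21 = 11.286

11.286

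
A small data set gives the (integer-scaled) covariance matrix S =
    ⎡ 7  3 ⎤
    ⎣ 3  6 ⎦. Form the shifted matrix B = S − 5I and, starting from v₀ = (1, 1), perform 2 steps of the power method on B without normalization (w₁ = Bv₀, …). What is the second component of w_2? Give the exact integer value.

B = S − 5I has rows (2, 3); (3, 1)
w1 = Bv₀ = (2·1 + 3·1; 3·1 + 1·1) = (5, 4)
w2 = Bw1 = (2·5 + 3·4; 3·5 + 1·4) = (22, 19)
Requested component of w2: 19

19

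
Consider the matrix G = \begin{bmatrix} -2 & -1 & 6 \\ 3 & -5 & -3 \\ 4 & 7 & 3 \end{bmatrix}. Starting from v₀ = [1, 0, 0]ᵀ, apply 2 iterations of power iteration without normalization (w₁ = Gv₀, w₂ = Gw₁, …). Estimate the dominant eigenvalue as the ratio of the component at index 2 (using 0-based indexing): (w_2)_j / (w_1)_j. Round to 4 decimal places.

w1 = Gv₀ = (-2, 3, 4)
w2 = Gw1 = (25, -33, 25)
Ratio at component: 25 / 4 = 6.2500

6.2500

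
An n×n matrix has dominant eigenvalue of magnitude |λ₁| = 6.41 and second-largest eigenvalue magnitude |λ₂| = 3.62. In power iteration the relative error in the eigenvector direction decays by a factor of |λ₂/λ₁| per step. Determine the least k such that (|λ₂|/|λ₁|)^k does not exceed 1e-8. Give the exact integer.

|λ₂/λ₁| = 3.62/6.41 = 0.56474
Need k ≥ ln(1e-8) / ln(0.56474) = -18.4207 / -0.5714 ≈ 32.239
Smallest integer k satisfying the bound: 33

33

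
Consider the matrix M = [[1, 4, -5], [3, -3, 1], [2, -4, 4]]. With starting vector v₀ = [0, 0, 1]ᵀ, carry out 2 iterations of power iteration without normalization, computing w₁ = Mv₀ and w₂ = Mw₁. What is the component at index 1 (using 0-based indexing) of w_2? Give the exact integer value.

w1 = Mv₀ = (1·0 + 4·0 + (-5)·1; 3·0 + (-3)·0 + 1·1; 2·0 + (-4)·0 + 4·1) = (-5, 1, 4)
w2 = Mw1 = (1·(-5) + 4·1 + (-5)·4; 3·(-5) + (-3)·1 + 1·4; 2·(-5) + (-4)·1 + 4·4) = (-21, -14, 2)
The requested component of w2 is -14.

-14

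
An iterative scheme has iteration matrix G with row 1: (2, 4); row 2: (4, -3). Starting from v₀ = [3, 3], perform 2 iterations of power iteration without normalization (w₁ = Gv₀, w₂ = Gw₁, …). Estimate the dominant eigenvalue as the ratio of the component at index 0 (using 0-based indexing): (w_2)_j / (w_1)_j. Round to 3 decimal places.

2.667

w1 = Gv₀ = (18, 3)
w2 = Gw1 = (48, 63)
Ratio at component: 48 / 18 = 2.667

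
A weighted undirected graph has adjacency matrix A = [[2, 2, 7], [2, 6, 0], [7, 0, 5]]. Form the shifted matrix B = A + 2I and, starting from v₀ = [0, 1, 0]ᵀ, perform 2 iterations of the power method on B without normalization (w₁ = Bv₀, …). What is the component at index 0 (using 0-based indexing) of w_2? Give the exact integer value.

24

B = A + 2I has rows (4, 2, 7); (2, 8, 0); (7, 0, 7)
w1 = Bv₀ = (4·0 + 2·1 + 7·0; 2·0 + 8·1 + 0·0; 7·0 + 0·1 + 7·0) = (2, 8, 0)
w2 = Bw1 = (4·2 + 2·8 + 7·0; 2·2 + 8·8 + 0·0; 7·2 + 0·8 + 7·0) = (24, 68, 14)
Requested component of w2: 24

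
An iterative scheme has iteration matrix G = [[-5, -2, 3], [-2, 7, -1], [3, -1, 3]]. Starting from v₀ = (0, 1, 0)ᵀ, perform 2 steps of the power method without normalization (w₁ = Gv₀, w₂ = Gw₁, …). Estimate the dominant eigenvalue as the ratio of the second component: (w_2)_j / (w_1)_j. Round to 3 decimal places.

w1 = Gv₀ = (-2, 7, -1)
w2 = Gw1 = (-7, 54, -16)
Ratio at component: 54 / 7 = 7.714

7.714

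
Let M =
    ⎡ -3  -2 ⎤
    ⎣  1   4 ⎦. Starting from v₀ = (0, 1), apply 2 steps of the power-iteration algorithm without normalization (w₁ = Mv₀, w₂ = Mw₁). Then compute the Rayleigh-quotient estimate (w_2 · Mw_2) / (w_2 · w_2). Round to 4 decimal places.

4.0000

w1 = Mv₀ = ((-3)·0 + (-2)·1; 1·0 + 4·1) = (-2, 4)
w2 = Mw1 = ((-3)·(-2) + (-2)·4; 1·(-2) + 4·4) = (-2, 14)
Mw2 = (-22, 54)
w2·Mw2 = (-2)·(-22) + 14·54 = 800; w2·w2 = (-2)·(-2) + 14·14 = 200
λ ≈ 800/200 = 4.0000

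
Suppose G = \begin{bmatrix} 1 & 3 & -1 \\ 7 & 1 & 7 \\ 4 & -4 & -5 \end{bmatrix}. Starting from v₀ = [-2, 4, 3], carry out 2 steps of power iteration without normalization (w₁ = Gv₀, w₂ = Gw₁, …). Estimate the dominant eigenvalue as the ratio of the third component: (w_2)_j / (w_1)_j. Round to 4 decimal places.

-4.5897

w1 = Gv₀ = (7, 11, -39)
w2 = Gw1 = (79, -213, 179)
Ratio at component: 179 / -39 = -4.5897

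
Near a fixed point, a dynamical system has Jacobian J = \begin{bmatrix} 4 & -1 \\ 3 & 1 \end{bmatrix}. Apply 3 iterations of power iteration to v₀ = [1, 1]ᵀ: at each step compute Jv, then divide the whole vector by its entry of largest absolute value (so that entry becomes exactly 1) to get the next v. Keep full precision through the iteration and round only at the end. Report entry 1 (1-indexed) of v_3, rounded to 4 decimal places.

0.5135

Jv0 = (3.00000, 4.00000); divide by 4.00000 → v1 = (0.75000, 1.00000)
Jv1 = (2.00000, 3.25000); divide by 3.25000 → v2 = (0.61538, 1.00000)
Jv2 = (1.46154, 2.84615); divide by 2.84615 → v3 = (0.51351, 1.00000)
Requested entry of v3: 19/37 = 0.5135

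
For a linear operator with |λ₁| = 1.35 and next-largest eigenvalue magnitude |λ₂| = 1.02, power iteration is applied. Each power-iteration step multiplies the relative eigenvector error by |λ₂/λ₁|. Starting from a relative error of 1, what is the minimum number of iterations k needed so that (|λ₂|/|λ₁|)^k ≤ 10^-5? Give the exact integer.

42

|λ₂/λ₁| = 1.02/1.35 = 0.75556
Need k ≥ ln(10^-5) / ln(0.75556) = -11.5129 / -0.2803 ≈ 41.073
Smallest integer k satisfying the bound: 42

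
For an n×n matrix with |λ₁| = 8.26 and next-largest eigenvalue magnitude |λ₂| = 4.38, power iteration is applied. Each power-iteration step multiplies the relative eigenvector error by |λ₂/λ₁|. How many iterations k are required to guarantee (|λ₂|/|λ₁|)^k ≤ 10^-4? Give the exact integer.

|λ₂/λ₁| = 4.38/8.26 = 0.53027
Need k ≥ ln(10^-4) / ln(0.53027) = -9.2103 / -0.6344 ≈ 14.519
Smallest integer k satisfying the bound: 15

15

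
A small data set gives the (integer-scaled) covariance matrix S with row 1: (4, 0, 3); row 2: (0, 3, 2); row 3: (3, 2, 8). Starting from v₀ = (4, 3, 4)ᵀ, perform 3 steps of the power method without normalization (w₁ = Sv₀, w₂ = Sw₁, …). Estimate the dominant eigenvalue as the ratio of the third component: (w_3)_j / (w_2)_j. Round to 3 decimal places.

10.100

w1 = Sv₀ = (4·4 + 0·3 + 3·4; 0·4 + 3·3 + 2·4; 3·4 + 2·3 + 8·4) = (28, 17, 50)
w2 = Sw1 = (4·28 + 0·17 + 3·50; 0·28 + 3·17 + 2·50; 3·28 + 2·17 + 8·50) = (262, 151, 518)
w3 = Sw2 = (2602, 1489, 5232)
Ratio at component: 5232 / 518 = 10.100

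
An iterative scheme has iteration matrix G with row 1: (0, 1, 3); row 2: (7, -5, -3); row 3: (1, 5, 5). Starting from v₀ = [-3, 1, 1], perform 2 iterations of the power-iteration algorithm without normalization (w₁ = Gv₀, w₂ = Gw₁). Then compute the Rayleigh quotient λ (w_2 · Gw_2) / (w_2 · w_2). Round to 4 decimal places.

-2.8456

w1 = Gv₀ = (0·(-3) + 1·1 + 3·1; 7·(-3) + (-5)·1 + (-3)·1; 1·(-3) + 5·1 + 5·1) = (4, -29, 7)
w2 = Gw1 = (0·4 + 1·(-29) + 3·7; 7·4 + (-5)·(-29) + (-3)·7; 1·4 + 5·(-29) + 5·7) = (-8, 152, -106)
Gw2 = (-166, -498, 222)
w2·Gw2 = (-8)·(-166) + 152·(-498) + (-106)·222 = -97900; w2·w2 = (-8)·(-8) + 152·152 + (-106)·(-106) = 34404
λ ≈ -97900/34404 = -2.8456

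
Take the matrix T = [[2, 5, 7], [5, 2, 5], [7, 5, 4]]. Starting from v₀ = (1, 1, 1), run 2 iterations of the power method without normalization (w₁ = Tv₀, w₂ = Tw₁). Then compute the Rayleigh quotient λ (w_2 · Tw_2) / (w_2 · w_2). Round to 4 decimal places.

14.1650

w1 = Tv₀ = (2·1 + 5·1 + 7·1; 5·1 + 2·1 + 5·1; 7·1 + 5·1 + 4·1) = (14, 12, 16)
w2 = Tw1 = (2·14 + 5·12 + 7·16; 5·14 + 2·12 + 5·16; 7·14 + 5·12 + 4·16) = (200, 174, 222)
Tw2 = (2824, 2458, 3158)
w2·Tw2 = 200·2824 + 174·2458 + 222·3158 = 1693568; w2·w2 = 200·200 + 174·174 + 222·222 = 119560
λ ≈ 1693568/119560 = 14.1650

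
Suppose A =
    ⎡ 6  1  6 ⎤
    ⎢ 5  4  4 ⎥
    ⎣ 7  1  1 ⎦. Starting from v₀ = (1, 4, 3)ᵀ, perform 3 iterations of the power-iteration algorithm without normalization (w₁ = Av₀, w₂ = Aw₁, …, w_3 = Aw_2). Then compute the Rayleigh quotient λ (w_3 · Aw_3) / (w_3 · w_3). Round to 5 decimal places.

w1 = Av₀ = (28, 33, 14)
w2 = Aw1 = (285, 328, 243)
w3 = Aw2 = (3496, 3709, 2566)
Aw3 = (40081, 42580, 30747)
w3·Aw3 = 3496·40081 + 3709·42580 + 2566·30747 = 376949198; w3·w3 = 3496·3496 + 3709·3709 + 2566·2566 = 32563053
λ ≈ 376949198/32563053 = 11.57598

λ ≈ 11.57598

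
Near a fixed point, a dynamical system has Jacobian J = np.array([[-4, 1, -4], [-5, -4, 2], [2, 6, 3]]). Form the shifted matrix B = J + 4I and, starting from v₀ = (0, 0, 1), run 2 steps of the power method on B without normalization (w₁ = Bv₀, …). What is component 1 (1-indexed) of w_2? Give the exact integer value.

-26

B = J + 4I has rows (0, 1, -4); (-5, 0, 2); (2, 6, 7)
w1 = Bv₀ = (0·0 + 1·0 + (-4)·1; (-5)·0 + 0·0 + 2·1; 2·0 + 6·0 + 7·1) = (-4, 2, 7)
w2 = Bw1 = (0·(-4) + 1·2 + (-4)·7; (-5)·(-4) + 0·2 + 2·7; 2·(-4) + 6·2 + 7·7) = (-26, 34, 53)
Requested component of w2: -26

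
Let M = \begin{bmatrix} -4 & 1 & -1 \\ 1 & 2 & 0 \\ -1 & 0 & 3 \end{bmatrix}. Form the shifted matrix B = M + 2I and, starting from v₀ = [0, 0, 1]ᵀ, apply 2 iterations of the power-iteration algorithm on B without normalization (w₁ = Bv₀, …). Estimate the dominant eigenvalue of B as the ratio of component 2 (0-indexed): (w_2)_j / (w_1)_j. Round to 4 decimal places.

5.2000

B = M + 2I has rows (-2, 1, -1); (1, 4, 0); (-1, 0, 5)
w1 = Bv₀ = (-1, 0, 5)
w2 = Bw1 = (-3, -1, 26)
Ratio: 26/5 = 5.2000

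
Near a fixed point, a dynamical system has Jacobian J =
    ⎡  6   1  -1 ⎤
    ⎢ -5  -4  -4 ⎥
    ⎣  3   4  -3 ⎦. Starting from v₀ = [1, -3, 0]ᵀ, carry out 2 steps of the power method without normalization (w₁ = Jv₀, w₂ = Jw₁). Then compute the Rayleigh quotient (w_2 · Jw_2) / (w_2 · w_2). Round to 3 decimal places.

w1 = Jv₀ = (6·1 + 1·(-3) + (-1)·0; (-5)·1 + (-4)·(-3) + (-4)·0; 3·1 + 4·(-3) + (-3)·0) = (3, 7, -9)
w2 = Jw1 = (6·3 + 1·7 + (-1)·(-9); (-5)·3 + (-4)·7 + (-4)·(-9); 3·3 + 4·7 + (-3)·(-9)) = (34, -7, 64)
Jw2 = (133, -398, -118)
w2·Jw2 = 34·133 + (-7)·(-398) + 64·(-118) = -244; w2·w2 = 34·34 + (-7)·(-7) + 64·64 = 5301
λ ≈ -244/5301 = -0.046

λ ≈ -0.046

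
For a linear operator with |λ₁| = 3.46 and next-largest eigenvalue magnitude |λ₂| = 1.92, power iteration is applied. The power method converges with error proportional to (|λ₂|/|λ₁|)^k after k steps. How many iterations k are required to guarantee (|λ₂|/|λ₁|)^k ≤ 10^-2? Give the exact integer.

|λ₂/λ₁| = 1.92/3.46 = 0.55491
Need k ≥ ln(10^-2) / ln(0.55491) = -4.6052 / -0.5889 ≈ 7.819
Smallest integer k satisfying the bound: 8

8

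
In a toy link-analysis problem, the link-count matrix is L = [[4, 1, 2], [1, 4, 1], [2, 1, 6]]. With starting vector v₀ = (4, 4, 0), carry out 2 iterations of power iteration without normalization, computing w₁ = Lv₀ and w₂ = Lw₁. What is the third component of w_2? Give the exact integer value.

132

w1 = Lv₀ = (4·4 + 1·4 + 2·0; 1·4 + 4·4 + 1·0; 2·4 + 1·4 + 6·0) = (20, 20, 12)
w2 = Lw1 = (4·20 + 1·20 + 2·12; 1·20 + 4·20 + 1·12; 2·20 + 1·20 + 6·12) = (124, 112, 132)
The requested component of w2 is 132.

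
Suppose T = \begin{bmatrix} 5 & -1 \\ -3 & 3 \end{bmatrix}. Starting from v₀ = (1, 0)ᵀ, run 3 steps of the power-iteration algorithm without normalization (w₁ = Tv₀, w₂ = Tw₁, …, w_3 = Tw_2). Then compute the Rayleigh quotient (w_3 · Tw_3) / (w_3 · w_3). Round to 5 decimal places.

6.04747

w1 = Tv₀ = (5, -3)
w2 = Tw1 = (28, -24)
w3 = Tw2 = (164, -156)
Tw3 = (976, -960)
w3·Tw3 = 164·976 + (-156)·(-960) = 309824; w3·w3 = 164·164 + (-156)·(-156) = 51232
λ ≈ 309824/51232 = 6.04747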